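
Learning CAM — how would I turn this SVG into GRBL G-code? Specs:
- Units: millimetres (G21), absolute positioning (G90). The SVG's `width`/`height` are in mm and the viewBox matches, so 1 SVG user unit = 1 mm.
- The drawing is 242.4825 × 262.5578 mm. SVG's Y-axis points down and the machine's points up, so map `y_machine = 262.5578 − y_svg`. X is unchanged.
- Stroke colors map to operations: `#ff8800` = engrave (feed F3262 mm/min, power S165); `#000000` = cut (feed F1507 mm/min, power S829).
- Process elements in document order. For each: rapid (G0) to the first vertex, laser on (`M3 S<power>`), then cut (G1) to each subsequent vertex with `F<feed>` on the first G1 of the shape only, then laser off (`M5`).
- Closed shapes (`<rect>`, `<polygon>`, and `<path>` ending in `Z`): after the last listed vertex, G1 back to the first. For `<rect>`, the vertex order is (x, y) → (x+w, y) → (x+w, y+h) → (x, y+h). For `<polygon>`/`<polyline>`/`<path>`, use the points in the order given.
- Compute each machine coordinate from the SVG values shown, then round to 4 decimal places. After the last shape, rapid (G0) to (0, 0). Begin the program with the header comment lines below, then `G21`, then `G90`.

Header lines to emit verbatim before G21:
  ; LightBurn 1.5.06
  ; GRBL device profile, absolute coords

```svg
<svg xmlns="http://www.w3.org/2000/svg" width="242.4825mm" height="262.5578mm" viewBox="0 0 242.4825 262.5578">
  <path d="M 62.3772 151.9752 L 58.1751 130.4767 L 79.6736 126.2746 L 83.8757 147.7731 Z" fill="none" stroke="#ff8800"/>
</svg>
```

; LightBurn 1.5.06
; GRBL device profile, absolute coords
G21
G90
G0 X62.3772 Y110.5826
M3 S165
G1 X58.1751 Y132.0811 F3262
G1 X79.6736 Y136.2832
G1 X83.8757 Y114.7847
G1 X62.3772 Y110.5826
M5
G0 X0.0000 Y0.0000

1 u = 1 mm; y_m = 262.5578 − y.

[1] `<path>` regular polygon, #ff8800→engrave S165 F3262: (62.3772,110.5826) → (58.1751,132.0811) → (79.6736,136.2832) → (83.8757,114.7847) → (62.3772,110.5826) (closed)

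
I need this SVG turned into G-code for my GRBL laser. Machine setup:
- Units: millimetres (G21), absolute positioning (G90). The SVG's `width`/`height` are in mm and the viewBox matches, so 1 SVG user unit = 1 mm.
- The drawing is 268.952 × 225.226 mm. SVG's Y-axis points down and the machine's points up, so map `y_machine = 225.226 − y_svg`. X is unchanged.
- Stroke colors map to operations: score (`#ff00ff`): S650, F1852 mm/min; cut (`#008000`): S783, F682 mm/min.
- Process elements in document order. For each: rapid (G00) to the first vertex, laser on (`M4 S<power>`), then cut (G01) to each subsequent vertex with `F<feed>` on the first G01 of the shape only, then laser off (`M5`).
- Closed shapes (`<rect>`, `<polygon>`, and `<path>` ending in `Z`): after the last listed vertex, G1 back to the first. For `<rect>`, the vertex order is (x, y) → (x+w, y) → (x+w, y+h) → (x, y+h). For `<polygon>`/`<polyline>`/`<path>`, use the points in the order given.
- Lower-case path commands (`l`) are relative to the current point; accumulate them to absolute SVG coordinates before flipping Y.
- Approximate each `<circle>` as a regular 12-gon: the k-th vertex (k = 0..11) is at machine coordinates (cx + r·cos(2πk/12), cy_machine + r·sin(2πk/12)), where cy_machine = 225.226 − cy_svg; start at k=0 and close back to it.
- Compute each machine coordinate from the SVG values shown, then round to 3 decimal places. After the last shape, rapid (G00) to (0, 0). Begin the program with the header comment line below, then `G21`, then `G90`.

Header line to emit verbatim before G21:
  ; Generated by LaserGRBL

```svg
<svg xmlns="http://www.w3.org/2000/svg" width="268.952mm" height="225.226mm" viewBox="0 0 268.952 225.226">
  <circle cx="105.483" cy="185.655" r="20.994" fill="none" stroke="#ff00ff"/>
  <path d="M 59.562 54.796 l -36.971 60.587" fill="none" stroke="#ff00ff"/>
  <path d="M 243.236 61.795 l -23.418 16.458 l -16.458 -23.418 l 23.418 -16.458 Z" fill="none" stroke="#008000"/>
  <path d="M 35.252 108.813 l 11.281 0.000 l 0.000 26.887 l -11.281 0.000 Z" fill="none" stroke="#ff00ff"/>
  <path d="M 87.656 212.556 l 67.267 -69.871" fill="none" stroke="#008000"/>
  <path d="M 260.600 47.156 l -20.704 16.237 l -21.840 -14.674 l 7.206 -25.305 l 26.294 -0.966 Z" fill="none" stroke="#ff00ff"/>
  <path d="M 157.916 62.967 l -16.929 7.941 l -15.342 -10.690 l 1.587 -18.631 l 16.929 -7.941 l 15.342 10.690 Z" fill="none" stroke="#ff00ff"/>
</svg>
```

1 u = 1 mm; y_m = 225.226 − y.

[1] `<circle>` circle, #ff00ff→score S650 F1852: (126.477,39.571) → (123.664,50.068) → (115.980,57.752) → (105.483,60.565) → (94.986,57.752) → (87.302,50.068) → (84.489,39.571) → (87.302,29.074) → (94.986,21.390) → (105.483,18.577) → (115.980,21.390) → (123.664,29.074) → (126.477,39.571) (closed)

[2] `<path>` line segment, #ff00ff→score S650 F1852: (59.562,170.430) → (22.591,109.843)

[3] `<path>` regular polygon, #008000→cut S783 F682: (243.236,163.431) → (219.818,146.973) → (203.360,170.391) → (226.778,186.849) → (243.236,163.431) (closed)

[4] `<path>` rectangle, #ff00ff→score S650 F1852: (35.252,116.413) → (46.533,116.413) → (46.533,89.526) → (35.252,89.526) → (35.252,116.413) (closed)

[5] `<path>` line segment, #008000→cut S783 F682: (87.656,12.670) → (154.923,82.541)

[6] `<path>` regular polygon, #ff00ff→score S650 F1852: (260.600,178.070) → (239.896,161.833) → (218.056,176.507) → (225.262,201.812) → (251.556,202.778) → (260.600,178.070) (closed)

[7] `<path>` regular polygon, #ff00ff→score S650 F1852: (157.916,162.259) → (140.987,154.318) → (125.645,165.008) → (127.232,183.639) → (144.161,191.580) → (159.503,180.890) → (157.916,162.259) (closed)

; Generated by LaserGRBL
G21
G90
G00 X126.477 Y39.571
M4 S650
G01 X123.664 Y50.068 F1852
G01 X115.980 Y57.752
G01 X105.483 Y60.565
G01 X94.986 Y57.752
G01 X87.302 Y50.068
G01 X84.489 Y39.571
G01 X87.302 Y29.074
G01 X94.986 Y21.390
G01 X105.483 Y18.577
G01 X115.980 Y21.390
G01 X123.664 Y29.074
G01 X126.477 Y39.571
M5
G00 X59.562 Y170.430
M4 S650
G01 X22.591 Y109.843 F1852
M5
G00 X243.236 Y163.431
M4 S783
G01 X219.818 Y146.973 F682
G01 X203.360 Y170.391
G01 X226.778 Y186.849
G01 X243.236 Y163.431
M5
G00 X35.252 Y116.413
M4 S650
G01 X46.533 Y116.413 F1852
G01 X46.533 Y89.526
G01 X35.252 Y89.526
G01 X35.252 Y116.413
M5
G00 X87.656 Y12.670
M4 S783
G01 X154.923 Y82.541 F682
M5
G00 X260.600 Y178.070
M4 S650
G01 X239.896 Y161.833 F1852
G01 X218.056 Y176.507
G01 X225.262 Y201.812
G01 X251.556 Y202.778
G01 X260.600 Y178.070
M5
G00 X157.916 Y162.259
M4 S650
G01 X140.987 Y154.318 F1852
G01 X125.645 Y165.008
G01 X127.232 Y183.639
G01 X144.161 Y191.580
G01 X159.503 Y180.890
G01 X157.916 Y162.259
M5
G00 X0.000 Y0.000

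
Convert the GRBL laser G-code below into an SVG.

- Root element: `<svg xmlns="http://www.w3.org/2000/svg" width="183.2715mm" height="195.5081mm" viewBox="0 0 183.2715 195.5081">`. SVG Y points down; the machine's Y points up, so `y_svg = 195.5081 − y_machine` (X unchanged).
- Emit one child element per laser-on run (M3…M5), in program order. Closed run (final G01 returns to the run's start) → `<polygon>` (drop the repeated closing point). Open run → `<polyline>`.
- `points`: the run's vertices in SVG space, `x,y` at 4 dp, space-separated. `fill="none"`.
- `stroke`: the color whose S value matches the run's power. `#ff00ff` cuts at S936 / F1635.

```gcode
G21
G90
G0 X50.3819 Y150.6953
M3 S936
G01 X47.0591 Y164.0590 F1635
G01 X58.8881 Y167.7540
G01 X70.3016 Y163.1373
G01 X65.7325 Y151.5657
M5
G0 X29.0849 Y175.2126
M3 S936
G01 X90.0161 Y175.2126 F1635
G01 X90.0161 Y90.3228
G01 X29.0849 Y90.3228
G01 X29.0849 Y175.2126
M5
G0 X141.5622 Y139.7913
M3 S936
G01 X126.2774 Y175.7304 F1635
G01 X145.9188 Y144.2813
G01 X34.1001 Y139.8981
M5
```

<svg xmlns="http://www.w3.org/2000/svg" width="183.2715mm" height="195.5081mm" viewBox="0 0 183.2715 195.5081">
  <polyline points="50.3819,44.8128 47.0591,31.4491 58.8881,27.7541 70.3016,32.3708 65.7325,43.9424" fill="none" stroke="#ff00ff"/>
  <polygon points="29.0849,20.2955 90.0161,20.2955 90.0161,105.1853 29.0849,105.1853" fill="none" stroke="#ff00ff"/>
  <polyline points="141.5622,55.7168 126.2774,19.7777 145.9188,51.2268 34.1001,55.6100" fill="none" stroke="#ff00ff"/>
</svg>

Machine Y-up, SVG Y-down with viewBox height 195.5081, so y_svg = 195.5081 − y_machine; X carries over. Every run uses S936, so all elements get stroke `#ff00ff` (cut).

Run 1: The run is open, so emit a `<polyline>` with points (Y-flipped): 50.3819,44.8128 47.0591,31.4491 58.8881,27.7541 70.3016,32.3708 65.7325,43.9424.

Run 2: The run returns to its start, so emit a `<polygon>` with points (Y-flipped): 29.0849,20.2955 90.0161,20.2955 90.0161,105.1853 29.0849,105.1853.

Run 3: The run is open, so emit a `<polyline>` with points (Y-flipped): 141.5622,55.7168 126.2774,19.7777 145.9188,51.2268 34.1001,55.6100.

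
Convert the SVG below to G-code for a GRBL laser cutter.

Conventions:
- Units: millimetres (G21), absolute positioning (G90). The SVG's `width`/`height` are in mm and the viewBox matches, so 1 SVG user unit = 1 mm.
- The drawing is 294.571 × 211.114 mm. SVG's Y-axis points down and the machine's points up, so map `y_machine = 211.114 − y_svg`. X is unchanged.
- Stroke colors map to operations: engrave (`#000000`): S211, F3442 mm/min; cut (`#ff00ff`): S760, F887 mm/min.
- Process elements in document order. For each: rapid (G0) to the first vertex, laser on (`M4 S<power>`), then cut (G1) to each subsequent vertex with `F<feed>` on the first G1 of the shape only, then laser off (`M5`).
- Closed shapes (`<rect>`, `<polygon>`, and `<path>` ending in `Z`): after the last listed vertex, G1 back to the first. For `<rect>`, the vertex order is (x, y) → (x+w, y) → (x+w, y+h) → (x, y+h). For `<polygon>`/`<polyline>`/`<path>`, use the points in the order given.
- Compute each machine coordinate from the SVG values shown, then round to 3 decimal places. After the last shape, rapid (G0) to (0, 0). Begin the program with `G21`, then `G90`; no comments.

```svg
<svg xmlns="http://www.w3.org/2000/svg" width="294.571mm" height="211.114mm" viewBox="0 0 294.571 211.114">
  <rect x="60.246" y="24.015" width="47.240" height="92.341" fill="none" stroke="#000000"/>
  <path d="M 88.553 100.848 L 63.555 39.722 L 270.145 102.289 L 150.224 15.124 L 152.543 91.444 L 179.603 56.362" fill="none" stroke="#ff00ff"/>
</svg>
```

G21
G90
G0 X60.246 Y187.099
M4 S211
G1 X107.486 Y187.099 F3442
G1 X107.486 Y94.758
G1 X60.246 Y94.758
G1 X60.246 Y187.099
M5
G0 X88.553 Y110.266
M4 S760
G1 X63.555 Y171.392 F887
G1 X270.145 Y108.825
G1 X150.224 Y195.990
G1 X152.543 Y119.670
G1 X179.603 Y154.752
M5
G0 X0.000 Y0.000

1 u = 1 mm; y_m = 211.114 − y.

[1] `<rect>` rectangle, #000000→engrave S211 F3442: (60.246,187.099) → (107.486,187.099) → (107.486,94.758) → (60.246,94.758) → (60.246,187.099) (closed)

[2] `<path>` open polyline, #ff00ff→cut S760 F887: (88.553,110.266) → (63.555,171.392) → (270.145,108.825) → (150.224,195.990) → (152.543,119.670) → (179.603,154.752)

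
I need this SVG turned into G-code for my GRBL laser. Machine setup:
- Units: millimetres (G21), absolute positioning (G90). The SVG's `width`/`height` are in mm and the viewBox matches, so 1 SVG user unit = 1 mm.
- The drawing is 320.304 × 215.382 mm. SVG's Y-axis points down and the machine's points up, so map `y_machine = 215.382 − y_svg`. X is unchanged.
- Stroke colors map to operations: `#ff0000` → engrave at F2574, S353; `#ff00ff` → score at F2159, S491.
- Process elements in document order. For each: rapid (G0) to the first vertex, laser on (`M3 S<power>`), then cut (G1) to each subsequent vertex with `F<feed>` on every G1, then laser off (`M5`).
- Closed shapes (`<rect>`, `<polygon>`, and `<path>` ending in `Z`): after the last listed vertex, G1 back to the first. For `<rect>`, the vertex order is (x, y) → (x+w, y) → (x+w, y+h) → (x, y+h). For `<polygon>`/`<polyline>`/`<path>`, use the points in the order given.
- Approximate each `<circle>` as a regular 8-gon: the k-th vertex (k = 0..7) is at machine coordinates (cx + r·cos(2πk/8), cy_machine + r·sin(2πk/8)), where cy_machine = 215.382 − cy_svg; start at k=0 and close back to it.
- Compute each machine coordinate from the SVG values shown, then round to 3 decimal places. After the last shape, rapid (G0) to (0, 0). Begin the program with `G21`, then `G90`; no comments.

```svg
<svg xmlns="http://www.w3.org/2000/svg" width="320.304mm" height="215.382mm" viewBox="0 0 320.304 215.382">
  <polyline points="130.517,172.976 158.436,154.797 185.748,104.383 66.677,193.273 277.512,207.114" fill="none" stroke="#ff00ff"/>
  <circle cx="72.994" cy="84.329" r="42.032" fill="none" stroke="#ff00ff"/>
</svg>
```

G21
G90
G0 X130.517 Y42.406
M3 S491
G1 X158.436 Y60.585 F2159
G1 X185.748 Y110.999 F2159
G1 X66.677 Y22.109 F2159
G1 X277.512 Y8.268 F2159
M5
G0 X115.026 Y131.053
M3 S491
G1 X102.715 Y160.774 F2159
G1 X72.994 Y173.085 F2159
G1 X43.273 Y160.774 F2159
G1 X30.962 Y131.053 F2159
G1 X43.273 Y101.332 F2159
G1 X72.994 Y89.021 F2159
G1 X102.715 Y101.332 F2159
G1 X115.026 Y131.053 F2159
M5
G0 X0.000 Y0.000

1 u = 1 mm; y_m = 215.382 − y.

[1] `<polyline>` open polyline, #ff00ff→score S491 F2159: (130.517,42.406) → (158.436,60.585) → (185.748,110.999) → (66.677,22.109) → (277.512,8.268)

[2] `<circle>` circle, #ff00ff→score S491 F2159: (115.026,131.053) → (102.715,160.774) → (72.994,173.085) → (43.273,160.774) → (30.962,131.053) → (43.273,101.332) → (72.994,89.021) → (102.715,101.332) → (115.026,131.053) (closed)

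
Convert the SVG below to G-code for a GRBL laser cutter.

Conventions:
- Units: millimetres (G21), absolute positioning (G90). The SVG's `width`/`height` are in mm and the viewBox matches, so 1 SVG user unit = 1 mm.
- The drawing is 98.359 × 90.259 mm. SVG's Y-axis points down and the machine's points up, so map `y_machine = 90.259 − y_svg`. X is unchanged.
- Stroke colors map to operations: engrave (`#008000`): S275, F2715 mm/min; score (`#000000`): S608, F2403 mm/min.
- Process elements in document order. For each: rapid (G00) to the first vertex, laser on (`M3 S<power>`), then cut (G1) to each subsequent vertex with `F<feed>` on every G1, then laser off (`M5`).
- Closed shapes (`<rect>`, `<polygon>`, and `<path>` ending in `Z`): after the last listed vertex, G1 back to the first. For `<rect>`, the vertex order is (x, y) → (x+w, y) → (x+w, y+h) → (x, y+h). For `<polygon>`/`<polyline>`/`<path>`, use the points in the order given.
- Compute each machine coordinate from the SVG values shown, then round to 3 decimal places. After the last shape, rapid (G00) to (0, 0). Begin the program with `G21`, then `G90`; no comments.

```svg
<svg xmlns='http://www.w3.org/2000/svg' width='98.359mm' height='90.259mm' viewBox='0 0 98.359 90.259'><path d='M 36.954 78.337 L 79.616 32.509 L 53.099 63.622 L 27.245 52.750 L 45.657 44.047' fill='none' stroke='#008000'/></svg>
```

viewBox `0 0 98.359 90.259` with mm width/height → 1 unit = 1 mm. Flip: y_m = 90.259 − y_svg.

**Shape 1** — `<path>` open polyline, stroke `#008000` → engrave (S275, F2715). Machine vertices: (36.954,11.922) → (79.616,57.750) → (53.099,26.637) → (27.245,37.509) → (45.657,46.212). Open path.

G21
G90
G00 X36.954 Y11.922
M3 S275
G1 X79.616 Y57.750 F2715
G1 X53.099 Y26.637 F2715
G1 X27.245 Y37.509 F2715
G1 X45.657 Y46.212 F2715
M5
G00 X0.000 Y0.000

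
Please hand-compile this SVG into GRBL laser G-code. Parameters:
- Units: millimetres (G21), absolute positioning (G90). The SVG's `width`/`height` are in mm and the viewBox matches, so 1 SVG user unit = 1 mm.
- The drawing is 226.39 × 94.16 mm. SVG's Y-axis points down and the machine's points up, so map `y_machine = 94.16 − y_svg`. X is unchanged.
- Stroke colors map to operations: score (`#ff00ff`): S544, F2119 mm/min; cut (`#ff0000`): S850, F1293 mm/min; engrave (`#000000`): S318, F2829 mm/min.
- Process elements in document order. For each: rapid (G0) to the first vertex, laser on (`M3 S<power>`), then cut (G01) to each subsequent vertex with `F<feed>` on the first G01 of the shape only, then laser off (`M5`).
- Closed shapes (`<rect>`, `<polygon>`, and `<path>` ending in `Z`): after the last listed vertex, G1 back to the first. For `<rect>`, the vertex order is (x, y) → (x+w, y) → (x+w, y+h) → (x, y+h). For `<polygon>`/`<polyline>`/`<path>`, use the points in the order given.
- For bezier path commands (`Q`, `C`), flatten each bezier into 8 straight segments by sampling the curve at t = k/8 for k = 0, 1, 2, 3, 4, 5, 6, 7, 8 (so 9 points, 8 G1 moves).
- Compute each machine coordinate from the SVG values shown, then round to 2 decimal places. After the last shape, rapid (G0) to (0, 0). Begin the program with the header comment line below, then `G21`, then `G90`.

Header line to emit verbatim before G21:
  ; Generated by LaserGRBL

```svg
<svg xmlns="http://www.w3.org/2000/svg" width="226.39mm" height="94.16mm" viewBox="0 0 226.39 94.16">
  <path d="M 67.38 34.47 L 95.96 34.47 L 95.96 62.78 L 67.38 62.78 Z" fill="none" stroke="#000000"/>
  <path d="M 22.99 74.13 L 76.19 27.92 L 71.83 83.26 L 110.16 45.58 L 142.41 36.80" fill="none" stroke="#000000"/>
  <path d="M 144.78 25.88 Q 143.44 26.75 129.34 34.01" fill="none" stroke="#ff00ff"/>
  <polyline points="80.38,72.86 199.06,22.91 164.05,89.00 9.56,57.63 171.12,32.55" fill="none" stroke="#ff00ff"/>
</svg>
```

; Generated by LaserGRBL
G21
G90
G0 X67.38 Y59.69
M3 S318
G01 X95.96 Y59.69 F2829
G01 X95.96 Y31.38
G01 X67.38 Y31.38
G01 X67.38 Y59.69
M5
G0 X22.99 Y20.03
M3 S318
G01 X76.19 Y66.24 F2829
G01 X71.83 Y10.90
G01 X110.16 Y48.58
G01 X142.41 Y57.36
M5
G0 X144.78 Y68.28
M3 S544
G01 X144.25 Y67.96 F2119
G01 X143.31 Y67.45
G01 X141.98 Y66.73
G01 X140.25 Y65.81
G01 X138.12 Y64.70
G01 X135.59 Y63.38
G01 X132.67 Y61.87
G01 X129.34 Y60.15
M5
G0 X80.38 Y21.30
M3 S544
G01 X199.06 Y71.25 F2119
G01 X164.05 Y5.16
G01 X9.56 Y36.53
G01 X171.12 Y61.61
M5
G0 X0.00 Y0.00

1 u = 1 mm; y_m = 94.16 − y.

[1] `<path>` rectangle, #000000→engrave S318 F2829: (67.38,59.69) → (95.96,59.69) → (95.96,31.38) → (67.38,31.38) → (67.38,59.69) (closed)

[2] `<path>` open polyline, #000000→engrave S318 F2829: (22.99,20.03) → (76.19,66.24) → (71.83,10.90) → (110.16,48.58) → (142.41,57.36)

[3] `<path>` quadratic bezier, #ff00ff→score S544 F2119: (144.78,68.28) → (144.25,67.96) → (143.31,67.45) → (141.98,66.73) → (140.25,65.81) → (138.12,64.70) → (135.59,63.38) → (132.67,61.87) → (129.34,60.15)

[4] `<polyline>` open polyline, #ff00ff→score S544 F2119: (80.38,21.30) → (199.06,71.25) → (164.05,5.16) → (9.56,36.53) → (171.12,61.61)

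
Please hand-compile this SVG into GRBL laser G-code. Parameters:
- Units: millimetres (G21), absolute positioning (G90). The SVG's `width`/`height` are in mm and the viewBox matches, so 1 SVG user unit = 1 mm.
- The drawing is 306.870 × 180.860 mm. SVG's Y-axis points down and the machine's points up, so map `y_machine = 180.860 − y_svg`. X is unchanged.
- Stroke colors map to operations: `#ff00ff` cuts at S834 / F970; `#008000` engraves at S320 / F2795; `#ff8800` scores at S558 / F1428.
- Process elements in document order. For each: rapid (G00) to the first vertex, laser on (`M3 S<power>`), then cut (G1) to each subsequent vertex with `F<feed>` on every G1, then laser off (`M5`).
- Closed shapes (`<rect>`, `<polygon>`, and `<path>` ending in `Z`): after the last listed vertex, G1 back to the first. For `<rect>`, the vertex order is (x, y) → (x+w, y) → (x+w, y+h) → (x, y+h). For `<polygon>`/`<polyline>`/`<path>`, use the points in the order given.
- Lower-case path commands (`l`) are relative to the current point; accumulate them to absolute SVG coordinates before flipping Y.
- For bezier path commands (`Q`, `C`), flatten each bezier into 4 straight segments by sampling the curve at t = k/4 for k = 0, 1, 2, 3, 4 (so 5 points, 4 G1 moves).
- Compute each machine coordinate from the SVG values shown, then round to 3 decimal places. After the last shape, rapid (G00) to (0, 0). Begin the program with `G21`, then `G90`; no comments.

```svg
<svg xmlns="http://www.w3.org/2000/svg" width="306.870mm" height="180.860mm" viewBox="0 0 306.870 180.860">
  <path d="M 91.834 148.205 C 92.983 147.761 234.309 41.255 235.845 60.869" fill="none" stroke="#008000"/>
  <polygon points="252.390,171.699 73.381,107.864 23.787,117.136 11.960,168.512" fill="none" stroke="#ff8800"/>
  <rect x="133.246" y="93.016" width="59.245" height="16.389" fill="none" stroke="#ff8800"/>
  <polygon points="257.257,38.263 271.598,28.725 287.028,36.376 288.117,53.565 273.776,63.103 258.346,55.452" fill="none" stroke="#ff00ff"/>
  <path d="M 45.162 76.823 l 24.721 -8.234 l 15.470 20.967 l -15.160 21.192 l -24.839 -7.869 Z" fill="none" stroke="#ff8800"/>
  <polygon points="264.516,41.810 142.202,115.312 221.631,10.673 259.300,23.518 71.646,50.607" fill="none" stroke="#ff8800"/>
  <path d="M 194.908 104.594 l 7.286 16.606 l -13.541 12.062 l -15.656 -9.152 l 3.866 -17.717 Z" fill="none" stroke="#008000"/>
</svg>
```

G21
G90
G00 X91.834 Y32.655
M3 S320
G1 X114.604 Y49.247 F2795
G1 X163.694 Y83.845 F2795
G1 X212.857 Y114.682 F2795
G1 X235.845 Y119.991 F2795
M5
G00 X252.390 Y9.161
M3 S558
G1 X73.381 Y72.996 F1428
G1 X23.787 Y63.724 F1428
G1 X11.960 Y12.348 F1428
G1 X252.390 Y9.161 F1428
M5
G00 X133.246 Y87.844
M3 S558
G1 X192.491 Y87.844 F1428
G1 X192.491 Y71.455 F1428
G1 X133.246 Y71.455 F1428
G1 X133.246 Y87.844 F1428
M5
G00 X257.257 Y142.597
M3 S834
G1 X271.598 Y152.135 F970
G1 X287.028 Y144.484 F970
G1 X288.117 Y127.295 F970
G1 X273.776 Y117.757 F970
G1 X258.346 Y125.408 F970
G1 X257.257 Y142.597 F970
M5
G00 X45.162 Y104.037
M3 S558
G1 X69.883 Y112.271 F1428
G1 X85.353 Y91.304 F1428
G1 X70.193 Y70.112 F1428
G1 X45.354 Y77.981 F1428
G1 X45.162 Y104.037 F1428
M5
G00 X264.516 Y139.050
M3 S558
G1 X142.202 Y65.548 F1428
G1 X221.631 Y170.187 F1428
G1 X259.300 Y157.342 F1428
G1 X71.646 Y130.253 F1428
G1 X264.516 Y139.050 F1428
M5
G00 X194.908 Y76.266
M3 S320
G1 X202.194 Y59.660 F2795
G1 X188.653 Y47.598 F2795
G1 X172.997 Y56.750 F2795
G1 X176.863 Y74.467 F2795
G1 X194.908 Y76.266 F2795
M5
G00 X0.000 Y0.000

viewBox `0 0 306.870 180.860` with mm width/height → 1 unit = 1 mm. Flip: y_m = 180.860 − y_svg.

**Shape 1** — `<path>` cubic bezier, stroke `#008000` → engrave (S320, F2795). Control points (SVG): P0=(91.834,148.205), P1=(92.983,147.761), P2=(234.309,41.255), P3=(235.845,60.869); sampled at t=k/4. Machine vertices: (91.834,32.655) → (114.604,49.247) → (163.694,83.845) → (212.857,114.682) → (235.845,119.991). Open path.

**Shape 2** — `<polygon>` closed polygon, stroke `#ff8800` → score (S558, F1428). Machine vertices: (252.390,9.161) → (73.381,72.996) → (23.787,63.724) → (11.960,12.348) → (252.390,9.161). Closed: final G1 returns to the first vertex.

**Shape 3** — `<rect>` rectangle, stroke `#ff8800` → score (S558, F1428). Machine vertices: (133.246,87.844) → (192.491,87.844) → (192.491,71.455) → (133.246,71.455) → (133.246,87.844). Closed: final G1 returns to the first vertex.

**Shape 4** — `<polygon>` regular polygon, stroke `#ff00ff` → cut (S834, F970). Machine vertices: (257.257,142.597) → (271.598,152.135) → (287.028,144.484) → (288.117,127.295) → (273.776,117.757) → (258.346,125.408) → (257.257,142.597). Closed: final G1 returns to the first vertex.

**Shape 5** — `<path>` regular polygon, stroke `#ff8800` → score (S558, F1428). Machine vertices: (45.162,104.037) → (69.883,112.271) → (85.353,91.304) → (70.193,70.112) → (45.354,77.981) → (45.162,104.037). Closed: final G1 returns to the first vertex.

**Shape 6** — `<polygon>` closed polygon, stroke `#ff8800` → score (S558, F1428). Machine vertices: (264.516,139.050) → (142.202,65.548) → (221.631,170.187) → (259.300,157.342) → (71.646,130.253) → (264.516,139.050). Closed: final G1 returns to the first vertex.

**Shape 7** — `<path>` regular polygon, stroke `#008000` → engrave (S320, F2795). Machine vertices: (194.908,76.266) → (202.194,59.660) → (188.653,47.598) → (172.997,56.750) → (176.863,74.467) → (194.908,76.266). Closed: final G1 returns to the first vertex.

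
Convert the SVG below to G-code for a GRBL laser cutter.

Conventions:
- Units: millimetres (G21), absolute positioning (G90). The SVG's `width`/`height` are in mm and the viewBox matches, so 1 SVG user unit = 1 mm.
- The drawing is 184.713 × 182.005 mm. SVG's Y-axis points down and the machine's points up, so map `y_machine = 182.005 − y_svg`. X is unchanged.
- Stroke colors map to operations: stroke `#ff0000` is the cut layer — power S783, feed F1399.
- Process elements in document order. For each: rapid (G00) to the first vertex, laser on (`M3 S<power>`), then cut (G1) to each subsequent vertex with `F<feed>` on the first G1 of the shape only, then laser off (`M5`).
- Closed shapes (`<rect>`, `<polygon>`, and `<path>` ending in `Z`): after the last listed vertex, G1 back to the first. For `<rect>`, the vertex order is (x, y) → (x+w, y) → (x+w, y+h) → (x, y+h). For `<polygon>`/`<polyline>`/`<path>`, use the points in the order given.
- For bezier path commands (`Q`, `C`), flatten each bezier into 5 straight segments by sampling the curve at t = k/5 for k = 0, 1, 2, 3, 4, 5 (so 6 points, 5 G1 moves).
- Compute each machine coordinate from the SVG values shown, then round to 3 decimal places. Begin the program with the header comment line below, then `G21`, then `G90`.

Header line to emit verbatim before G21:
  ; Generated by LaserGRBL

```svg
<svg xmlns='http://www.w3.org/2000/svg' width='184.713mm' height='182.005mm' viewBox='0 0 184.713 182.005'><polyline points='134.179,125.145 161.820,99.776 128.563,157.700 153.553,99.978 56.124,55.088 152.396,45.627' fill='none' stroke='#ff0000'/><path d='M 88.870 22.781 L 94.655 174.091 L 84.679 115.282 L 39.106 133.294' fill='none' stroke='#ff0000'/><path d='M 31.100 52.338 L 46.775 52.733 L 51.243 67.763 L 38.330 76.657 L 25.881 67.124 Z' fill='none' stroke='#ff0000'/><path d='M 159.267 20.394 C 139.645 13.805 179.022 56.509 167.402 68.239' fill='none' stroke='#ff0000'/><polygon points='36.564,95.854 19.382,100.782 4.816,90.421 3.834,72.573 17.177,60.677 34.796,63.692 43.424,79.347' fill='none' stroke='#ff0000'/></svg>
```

Since the viewBox matches the mm dimensions, user units are millimetres directly. The only transform is the Y-flip y_m = 182.005 − y_svg.

Shape 1 is a open polyline drawn with `<polyline>`. Its stroke #ff0000 means cut at S783, F1399. After flipping Y the toolpath is (134.179,56.860) → (161.820,82.229) → (128.563,24.305) → (153.553,82.027) → (56.124,126.917) → (152.396,136.378).

Shape 2 is a open polyline drawn with `<path>`. Its stroke #ff0000 means cut at S783, F1399. After flipping Y the toolpath is (88.870,159.224) → (94.655,7.914) → (84.679,66.723) → (39.106,48.711).

Shape 3 is a regular polygon drawn with `<path>`. Its stroke #ff0000 means cut at S783, F1399. After flipping Y the toolpath is (31.100,129.667) → (46.775,129.272) → (51.243,114.242) → (38.330,105.348) → (25.881,114.881) → (31.100,129.667), returning to the start.

Shape 4 is a cubic bezier drawn with `<path>`. Its stroke #ff0000 means cut at S783, F1399. After flipping Y the toolpath is (159.267,161.611) → (153.694,160.291) → (157.000,150.994) → (163.907,137.572) → (169.134,123.879) → (167.402,113.766).

Shape 5 is a regular polygon drawn with `<polygon>`. Its stroke #ff0000 means cut at S783, F1399. After flipping Y the toolpath is (36.564,86.151) → (19.382,81.223) → (4.816,91.584) → (3.834,109.432) → (17.177,121.328) → (34.796,118.313) → (43.424,102.658) → (36.564,86.151), returning to the start.

; Generated by LaserGRBL
G21
G90
G00 X134.179 Y56.860
M3 S783
G1 X161.820 Y82.229 F1399
G1 X128.563 Y24.305
G1 X153.553 Y82.027
G1 X56.124 Y126.917
G1 X152.396 Y136.378
M5
G00 X88.870 Y159.224
M3 S783
G1 X94.655 Y7.914 F1399
G1 X84.679 Y66.723
G1 X39.106 Y48.711
M5
G00 X31.100 Y129.667
M3 S783
G1 X46.775 Y129.272 F1399
G1 X51.243 Y114.242
G1 X38.330 Y105.348
G1 X25.881 Y114.881
G1 X31.100 Y129.667
M5
G00 X159.267 Y161.611
M3 S783
G1 X153.694 Y160.291 F1399
G1 X157.000 Y150.994
G1 X163.907 Y137.572
G1 X169.134 Y123.879
G1 X167.402 Y113.766
M5
G00 X36.564 Y86.151
M3 S783
G1 X19.382 Y81.223 F1399
G1 X4.816 Y91.584
G1 X3.834 Y109.432
G1 X17.177 Y121.328
G1 X34.796 Y118.313
G1 X43.424 Y102.658
G1 X36.564 Y86.151
M5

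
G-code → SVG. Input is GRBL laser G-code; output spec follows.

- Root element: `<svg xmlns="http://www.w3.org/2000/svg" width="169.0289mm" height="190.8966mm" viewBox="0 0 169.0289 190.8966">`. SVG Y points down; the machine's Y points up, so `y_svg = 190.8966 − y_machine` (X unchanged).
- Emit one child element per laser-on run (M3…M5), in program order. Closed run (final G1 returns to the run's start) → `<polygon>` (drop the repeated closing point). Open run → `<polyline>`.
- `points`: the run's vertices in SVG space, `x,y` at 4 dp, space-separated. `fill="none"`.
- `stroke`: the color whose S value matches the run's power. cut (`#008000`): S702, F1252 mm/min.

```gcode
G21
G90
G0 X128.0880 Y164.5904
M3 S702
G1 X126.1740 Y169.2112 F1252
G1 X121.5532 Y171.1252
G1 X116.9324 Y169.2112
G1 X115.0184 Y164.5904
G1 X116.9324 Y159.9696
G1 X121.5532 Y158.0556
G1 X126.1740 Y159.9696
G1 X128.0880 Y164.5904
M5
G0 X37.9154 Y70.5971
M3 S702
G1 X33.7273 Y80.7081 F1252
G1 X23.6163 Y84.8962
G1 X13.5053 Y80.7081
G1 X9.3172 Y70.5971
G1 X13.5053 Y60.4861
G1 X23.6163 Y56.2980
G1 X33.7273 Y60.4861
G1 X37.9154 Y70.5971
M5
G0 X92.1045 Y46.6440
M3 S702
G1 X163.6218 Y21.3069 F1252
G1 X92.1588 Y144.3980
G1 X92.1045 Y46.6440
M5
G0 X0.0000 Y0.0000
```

<svg xmlns="http://www.w3.org/2000/svg" width="169.0289mm" height="190.8966mm" viewBox="0 0 169.0289 190.8966">
  <polygon points="128.0880,26.3062 126.1740,21.6854 121.5532,19.7714 116.9324,21.6854 115.0184,26.3062 116.9324,30.9270 121.5532,32.8410 126.1740,30.9270" fill="none" stroke="#008000"/>
  <polygon points="37.9154,120.2995 33.7273,110.1885 23.6163,106.0004 13.5053,110.1885 9.3172,120.2995 13.5053,130.4105 23.6163,134.5986 33.7273,130.4105" fill="none" stroke="#008000"/>
  <polygon points="92.1045,144.2526 163.6218,169.5897 92.1588,46.4986" fill="none" stroke="#008000"/>
</svg>

Machine Y-up, SVG Y-down with viewBox height 190.8966, so y_svg = 190.8966 − y_machine; X carries over. Every run uses S702, so all elements get stroke `#008000` (cut).

Run 1: The run returns to its start, so emit a `<polygon>` with points (Y-flipped): 128.0880,26.3062 126.1740,21.6854 121.5532,19.7714 116.9324,21.6854 115.0184,26.3062 116.9324,30.9270 121.5532,32.8410 126.1740,30.9270.

Run 2: The run returns to its start, so emit a `<polygon>` with points (Y-flipped): 37.9154,120.2995 33.7273,110.1885 23.6163,106.0004 13.5053,110.1885 9.3172,120.2995 13.5053,130.4105 23.6163,134.5986 33.7273,130.4105.

Run 3: The run returns to its start, so emit a `<polygon>` with points (Y-flipped): 92.1045,144.2526 163.6218,169.5897 92.1588,46.4986.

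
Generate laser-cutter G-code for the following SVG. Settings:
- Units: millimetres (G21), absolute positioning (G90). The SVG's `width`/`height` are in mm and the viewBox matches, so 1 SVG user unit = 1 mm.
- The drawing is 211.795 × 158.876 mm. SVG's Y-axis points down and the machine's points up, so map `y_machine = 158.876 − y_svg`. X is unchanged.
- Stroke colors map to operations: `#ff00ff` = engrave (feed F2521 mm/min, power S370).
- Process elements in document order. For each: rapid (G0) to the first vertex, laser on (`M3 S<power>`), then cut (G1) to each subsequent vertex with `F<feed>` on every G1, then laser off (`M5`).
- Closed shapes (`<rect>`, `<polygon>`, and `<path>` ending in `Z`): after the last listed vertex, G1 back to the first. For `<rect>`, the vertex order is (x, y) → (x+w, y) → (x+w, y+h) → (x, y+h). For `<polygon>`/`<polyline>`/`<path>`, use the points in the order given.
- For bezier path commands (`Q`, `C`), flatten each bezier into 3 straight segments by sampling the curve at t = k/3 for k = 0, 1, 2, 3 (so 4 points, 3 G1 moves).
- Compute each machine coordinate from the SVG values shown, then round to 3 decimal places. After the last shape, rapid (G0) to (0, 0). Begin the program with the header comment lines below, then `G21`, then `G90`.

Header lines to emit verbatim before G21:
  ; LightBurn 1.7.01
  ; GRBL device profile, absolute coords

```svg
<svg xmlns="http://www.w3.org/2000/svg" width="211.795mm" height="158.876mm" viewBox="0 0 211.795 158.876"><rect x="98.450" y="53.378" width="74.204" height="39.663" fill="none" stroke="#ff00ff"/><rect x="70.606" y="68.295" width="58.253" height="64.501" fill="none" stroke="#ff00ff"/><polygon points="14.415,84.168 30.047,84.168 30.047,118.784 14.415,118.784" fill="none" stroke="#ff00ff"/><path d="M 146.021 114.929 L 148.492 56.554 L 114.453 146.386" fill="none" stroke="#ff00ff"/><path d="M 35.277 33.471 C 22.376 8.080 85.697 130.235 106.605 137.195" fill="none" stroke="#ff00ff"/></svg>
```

Since the viewBox matches the mm dimensions, user units are millimetres directly. The only transform is the Y-flip y_m = 158.876 − y_svg.

Shape 1 is a rectangle drawn with `<rect>`. Its stroke #ff00ff means engrave at S370, F2521. After flipping Y the toolpath is (98.450,105.498) → (172.654,105.498) → (172.654,65.835) → (98.450,65.835) → (98.450,105.498), returning to the start.

Shape 2 is a rectangle drawn with `<rect>`. Its stroke #ff00ff means engrave at S370, F2521. After flipping Y the toolpath is (70.606,90.581) → (128.859,90.581) → (128.859,26.080) → (70.606,26.080) → (70.606,90.581), returning to the start.

Shape 3 is a rectangle drawn with `<polygon>`. Its stroke #ff00ff means engrave at S370, F2521. After flipping Y the toolpath is (14.415,74.708) → (30.047,74.708) → (30.047,40.092) → (14.415,40.092) → (14.415,74.708), returning to the start.

Shape 4 is a open polyline drawn with `<path>`. Its stroke #ff00ff means engrave at S370, F2521. After flipping Y the toolpath is (146.021,43.947) → (148.492,102.322) → (114.453,12.490).

Shape 5 is a cubic bezier drawn with `<path>`. Its stroke #ff00ff means engrave at S370, F2521. After flipping Y the toolpath is (35.277,125.405) → (43.389,111.345) → (75.953,57.308) → (106.605,21.681).

; LightBurn 1.7.01
; GRBL device profile, absolute coords
G21
G90
G0 X98.450 Y105.498
M3 S370
G1 X172.654 Y105.498 F2521
G1 X172.654 Y65.835 F2521
G1 X98.450 Y65.835 F2521
G1 X98.450 Y105.498 F2521
M5
G0 X70.606 Y90.581
M3 S370
G1 X128.859 Y90.581 F2521
G1 X128.859 Y26.080 F2521
G1 X70.606 Y26.080 F2521
G1 X70.606 Y90.581 F2521
M5
G0 X14.415 Y74.708
M3 S370
G1 X30.047 Y74.708 F2521
G1 X30.047 Y40.092 F2521
G1 X14.415 Y40.092 F2521
G1 X14.415 Y74.708 F2521
M5
G0 X146.021 Y43.947
M3 S370
G1 X148.492 Y102.322 F2521
G1 X114.453 Y12.490 F2521
M5
G0 X35.277 Y125.405
M3 S370
G1 X43.389 Y111.345 F2521
G1 X75.953 Y57.308 F2521
G1 X106.605 Y21.681 F2521
M5
G0 X0.000 Y0.000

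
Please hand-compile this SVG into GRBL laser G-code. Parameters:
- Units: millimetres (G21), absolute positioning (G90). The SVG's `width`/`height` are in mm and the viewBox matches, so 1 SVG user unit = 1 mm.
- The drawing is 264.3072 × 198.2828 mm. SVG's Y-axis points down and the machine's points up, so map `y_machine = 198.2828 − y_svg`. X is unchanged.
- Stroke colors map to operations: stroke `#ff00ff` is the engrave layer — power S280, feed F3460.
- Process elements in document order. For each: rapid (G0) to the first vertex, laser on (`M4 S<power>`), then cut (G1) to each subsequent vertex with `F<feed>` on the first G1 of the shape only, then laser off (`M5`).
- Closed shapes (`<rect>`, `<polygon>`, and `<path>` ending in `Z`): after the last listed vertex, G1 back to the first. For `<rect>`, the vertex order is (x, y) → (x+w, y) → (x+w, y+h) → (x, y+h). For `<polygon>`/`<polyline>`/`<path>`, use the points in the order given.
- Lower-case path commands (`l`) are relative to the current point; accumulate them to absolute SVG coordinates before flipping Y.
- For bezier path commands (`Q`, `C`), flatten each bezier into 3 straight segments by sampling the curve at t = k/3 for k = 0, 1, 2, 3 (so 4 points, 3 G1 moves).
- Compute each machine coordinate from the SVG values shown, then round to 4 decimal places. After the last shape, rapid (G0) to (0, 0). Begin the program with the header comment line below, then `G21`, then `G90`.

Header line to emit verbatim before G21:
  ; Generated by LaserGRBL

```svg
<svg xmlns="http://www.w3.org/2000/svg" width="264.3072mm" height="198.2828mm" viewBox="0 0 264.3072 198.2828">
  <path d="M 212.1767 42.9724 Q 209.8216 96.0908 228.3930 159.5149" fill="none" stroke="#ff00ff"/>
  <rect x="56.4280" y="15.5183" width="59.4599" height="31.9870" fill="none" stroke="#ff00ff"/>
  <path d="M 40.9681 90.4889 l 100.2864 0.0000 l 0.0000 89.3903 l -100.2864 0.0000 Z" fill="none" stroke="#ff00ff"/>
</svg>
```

; Generated by LaserGRBL
G21
G90
G0 X212.1767 Y155.3104
M4 S280
G1 X212.9318 Y118.7531 F3460
G1 X218.3372 Y79.9056
G1 X228.3930 Y38.7679
M5
G0 X56.4280 Y182.7645
M4 S280
G1 X115.8879 Y182.7645 F3460
G1 X115.8879 Y150.7775
G1 X56.4280 Y150.7775
G1 X56.4280 Y182.7645
M5
G0 X40.9681 Y107.7939
M4 S280
G1 X141.2545 Y107.7939 F3460
G1 X141.2545 Y18.4036
G1 X40.9681 Y18.4036
G1 X40.9681 Y107.7939
M5
G0 X0.0000 Y0.0000

1 u = 1 mm; y_m = 198.2828 − y.

[1] `<path>` quadratic bezier, #ff00ff→engrave S280 F3460: (212.1767,155.3104) → (212.9318,118.7531) → (218.3372,79.9056) → (228.3930,38.7679)

[2] `<rect>` rectangle, #ff00ff→engrave S280 F3460: (56.4280,182.7645) → (115.8879,182.7645) → (115.8879,150.7775) → (56.4280,150.7775) → (56.4280,182.7645) (closed)

[3] `<path>` rectangle, #ff00ff→engrave S280 F3460: (40.9681,107.7939) → (141.2545,107.7939) → (141.2545,18.4036) → (40.9681,18.4036) → (40.9681,107.7939) (closed)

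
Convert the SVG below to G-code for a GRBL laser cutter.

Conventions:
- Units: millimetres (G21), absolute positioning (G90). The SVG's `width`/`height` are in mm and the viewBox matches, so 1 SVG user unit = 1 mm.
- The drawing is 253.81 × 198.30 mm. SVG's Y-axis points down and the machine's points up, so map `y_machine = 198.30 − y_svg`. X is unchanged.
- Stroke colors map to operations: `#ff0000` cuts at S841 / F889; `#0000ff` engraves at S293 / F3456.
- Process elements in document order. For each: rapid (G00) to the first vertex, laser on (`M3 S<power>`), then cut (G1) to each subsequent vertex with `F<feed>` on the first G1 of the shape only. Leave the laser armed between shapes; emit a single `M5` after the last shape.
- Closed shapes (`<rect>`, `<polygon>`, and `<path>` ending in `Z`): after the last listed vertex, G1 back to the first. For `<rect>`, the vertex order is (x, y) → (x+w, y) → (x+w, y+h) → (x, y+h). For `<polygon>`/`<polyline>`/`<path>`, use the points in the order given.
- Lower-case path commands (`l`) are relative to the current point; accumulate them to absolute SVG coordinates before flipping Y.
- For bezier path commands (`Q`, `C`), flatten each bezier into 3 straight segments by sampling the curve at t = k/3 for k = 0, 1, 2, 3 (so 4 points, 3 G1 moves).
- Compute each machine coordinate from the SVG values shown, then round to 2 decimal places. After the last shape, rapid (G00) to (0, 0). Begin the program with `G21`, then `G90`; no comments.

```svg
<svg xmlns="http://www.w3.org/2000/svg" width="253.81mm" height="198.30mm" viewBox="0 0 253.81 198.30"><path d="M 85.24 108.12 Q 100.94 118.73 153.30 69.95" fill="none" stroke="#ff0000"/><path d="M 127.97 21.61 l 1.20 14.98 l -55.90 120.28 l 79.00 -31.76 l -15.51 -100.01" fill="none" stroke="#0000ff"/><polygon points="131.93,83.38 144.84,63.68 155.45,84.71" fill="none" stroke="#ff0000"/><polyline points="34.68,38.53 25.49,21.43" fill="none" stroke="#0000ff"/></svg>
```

G21
G90
G00 X85.24 Y90.18
M3 S841
G1 X99.78 Y89.71 F889
G1 X122.47 Y102.43
G1 X153.30 Y128.35
G00 X127.97 Y176.69
M3 S293
G1 X129.17 Y161.71 F3456
G1 X73.27 Y41.43
G1 X152.27 Y73.19
G1 X136.76 Y173.20
G00 X131.93 Y114.92
M3 S841
G1 X144.84 Y134.62 F889
G1 X155.45 Y113.59
G1 X131.93 Y114.92
G00 X34.68 Y159.77
M3 S293
G1 X25.49 Y176.87 F3456
M5
G00 X0.00 Y0.00

viewBox `0 0 253.81 198.30` with mm width/height → 1 unit = 1 mm. Flip: y_m = 198.30 − y_svg.

**Shape 1** — `<path>` quadratic bezier, stroke `#ff0000` → cut (S841, F889). Control points (SVG): P0=(85.24,108.12), P1=(100.94,118.73), P2=(153.30,69.95); sampled at t=k/3. Machine vertices: (85.24,90.18) → (99.78,89.71) → (122.47,102.43) → (153.30,128.35). Open path.

**Shape 2** — `<path>` open polyline, stroke `#0000ff` → engrave (S293, F3456). Machine vertices: (127.97,176.69) → (129.17,161.71) → (73.27,41.43) → (152.27,73.19) → (136.76,173.20). Open path.

**Shape 3** — `<polygon>` regular polygon, stroke `#ff0000` → cut (S841, F889). Machine vertices: (131.93,114.92) → (144.84,134.62) → (155.45,113.59) → (131.93,114.92). Closed: final G1 returns to the first vertex.

**Shape 4** — `<polyline>` line segment, stroke `#0000ff` → engrave (S293, F3456). Machine vertices: (34.68,159.77) → (25.49,176.87). Open path.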